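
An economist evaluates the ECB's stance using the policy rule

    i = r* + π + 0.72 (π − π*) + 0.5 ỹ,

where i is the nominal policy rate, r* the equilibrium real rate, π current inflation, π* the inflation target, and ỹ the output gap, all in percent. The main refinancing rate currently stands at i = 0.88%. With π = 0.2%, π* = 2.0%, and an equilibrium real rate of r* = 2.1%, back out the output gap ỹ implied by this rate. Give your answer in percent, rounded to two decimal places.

0.5 ỹ = 0.88 − 2.1 − 0.2 − 0.72 × (0.2 − 2.0) = -0.124
ỹ = -0.124 / 0.5 = -0.25

-0.25%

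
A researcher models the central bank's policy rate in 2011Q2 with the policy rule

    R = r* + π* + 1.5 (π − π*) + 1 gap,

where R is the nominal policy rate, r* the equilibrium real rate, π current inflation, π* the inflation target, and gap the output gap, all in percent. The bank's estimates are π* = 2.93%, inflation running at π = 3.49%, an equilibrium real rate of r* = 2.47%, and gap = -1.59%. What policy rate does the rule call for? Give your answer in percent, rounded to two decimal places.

R = 2.47 + 2.93 + 1.5 × (3.49 − 2.93) + 1 × (-1.59)
   = 2.47 + 2.93 + 0.84 − 1.59 = 4.65

4.65%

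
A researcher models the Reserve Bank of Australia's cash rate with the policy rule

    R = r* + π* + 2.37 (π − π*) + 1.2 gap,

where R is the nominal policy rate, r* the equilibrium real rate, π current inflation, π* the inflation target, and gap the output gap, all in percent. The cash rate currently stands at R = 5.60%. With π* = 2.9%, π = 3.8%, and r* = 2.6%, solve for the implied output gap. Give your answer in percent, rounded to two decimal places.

1.2 gap = 5.60 − 2.6 − 2.9 − 2.37 × (3.8 − 2.9) = -2.033
gap = -2.033 / 1.2 = -1.69

-1.69%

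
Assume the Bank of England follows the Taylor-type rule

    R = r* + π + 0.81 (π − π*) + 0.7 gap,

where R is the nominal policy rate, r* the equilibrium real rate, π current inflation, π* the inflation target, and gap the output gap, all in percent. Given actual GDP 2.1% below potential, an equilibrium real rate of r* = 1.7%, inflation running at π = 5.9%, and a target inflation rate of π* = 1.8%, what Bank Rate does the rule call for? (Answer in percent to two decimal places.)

Output 2.1% below potential → gap = -2.1.
R = 1.7 + 5.9 + 0.81 × (5.9 − 1.8) + 0.7 × (-2.1)
   = 1.7 + 5.9 + 3.321 − 1.47 = 9.45

9.45%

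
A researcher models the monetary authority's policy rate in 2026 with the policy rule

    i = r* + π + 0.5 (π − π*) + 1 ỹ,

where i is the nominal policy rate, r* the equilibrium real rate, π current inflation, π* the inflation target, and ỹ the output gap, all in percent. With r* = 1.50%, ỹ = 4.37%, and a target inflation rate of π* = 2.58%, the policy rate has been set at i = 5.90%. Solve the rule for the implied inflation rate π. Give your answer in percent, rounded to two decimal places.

Collecting π: i = r* + (1 + 0.5) π − 0.5 π* + 1 ỹ
1.5 π = 5.90 − 1.50 + 0.5 × 2.58 − 1 × 4.37 = 1.32
π = 1.32 / 1.5 = 0.88

0.88%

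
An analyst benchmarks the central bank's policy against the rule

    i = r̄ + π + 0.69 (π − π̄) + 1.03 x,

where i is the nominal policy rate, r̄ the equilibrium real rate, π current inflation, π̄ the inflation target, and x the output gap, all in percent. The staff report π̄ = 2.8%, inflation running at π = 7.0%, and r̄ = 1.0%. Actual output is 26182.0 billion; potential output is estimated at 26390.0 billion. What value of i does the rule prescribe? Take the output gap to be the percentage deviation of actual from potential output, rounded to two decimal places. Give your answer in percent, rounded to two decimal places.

Output gap = 100 × (26182.0 − 26390.0) / 26390.0 = -0.79%.
i = 1.00 + 7.00 + 0.69 × (7.00 − 2.80) + 1.03 × (-0.79)
   = 1.00 + 7 + 2.898 − 0.8137 = 10.08

10.08%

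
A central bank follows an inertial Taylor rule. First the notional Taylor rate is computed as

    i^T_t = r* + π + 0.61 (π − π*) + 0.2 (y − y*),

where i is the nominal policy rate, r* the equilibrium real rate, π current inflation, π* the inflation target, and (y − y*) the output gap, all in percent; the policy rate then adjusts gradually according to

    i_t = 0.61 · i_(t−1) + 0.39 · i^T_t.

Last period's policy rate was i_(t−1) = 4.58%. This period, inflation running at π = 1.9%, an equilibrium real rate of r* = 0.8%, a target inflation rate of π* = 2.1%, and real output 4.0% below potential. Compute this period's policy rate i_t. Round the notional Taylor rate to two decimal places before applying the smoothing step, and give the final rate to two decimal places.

3.49%

Output 4.0% below potential → (y − y*) = -4.0.
i^T_t = 0.8 + 1.9 + 0.61 × (1.9 − 2.1) + 0.2 × (-4.0)
   = 0.8 + 1.9 − 0.122 − 0.8 = 1.78
i_t = 0.61 × 4.58 + 0.39 × 1.78 = 2.7938 + 0.6942 = 3.49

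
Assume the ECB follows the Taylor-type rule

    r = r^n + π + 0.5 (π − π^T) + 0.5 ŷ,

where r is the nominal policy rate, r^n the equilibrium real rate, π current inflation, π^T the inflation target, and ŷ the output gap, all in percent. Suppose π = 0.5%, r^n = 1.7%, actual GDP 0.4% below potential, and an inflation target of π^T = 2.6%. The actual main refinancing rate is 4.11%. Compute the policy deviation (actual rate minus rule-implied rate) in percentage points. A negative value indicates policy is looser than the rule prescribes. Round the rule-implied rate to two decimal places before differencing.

Output 0.4% below potential → ŷ = -0.4.
r = 1.7 + 0.5 + 0.5 × (0.5 − 2.6) + 0.5 × (-0.4)
   = 1.7 + 0.5 − 1.05 − 0.2 = 0.95
Deviation = 4.11 − 0.95 = 3.16 pp.

3.16 pp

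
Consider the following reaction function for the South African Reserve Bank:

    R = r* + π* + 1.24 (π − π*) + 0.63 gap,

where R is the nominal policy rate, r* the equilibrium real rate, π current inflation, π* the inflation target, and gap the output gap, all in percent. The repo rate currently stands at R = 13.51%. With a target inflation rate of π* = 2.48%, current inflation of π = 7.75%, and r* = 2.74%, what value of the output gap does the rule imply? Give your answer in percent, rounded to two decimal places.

0.63 gap = 13.51 − 2.74 − 2.48 − 1.24 × (7.75 − 2.48) = 1.7552
gap = 1.7552 / 0.63 = 2.79

2.79%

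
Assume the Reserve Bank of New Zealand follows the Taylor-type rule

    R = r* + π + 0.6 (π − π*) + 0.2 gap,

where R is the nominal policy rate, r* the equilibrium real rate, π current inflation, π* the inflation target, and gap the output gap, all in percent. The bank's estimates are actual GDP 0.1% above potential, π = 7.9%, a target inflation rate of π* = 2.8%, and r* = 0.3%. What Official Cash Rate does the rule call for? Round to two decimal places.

Output 0.1% above potential → gap = 0.1.
R = 0.3 + 7.9 + 0.6 × (7.9 − 2.8) + 0.2 × 0.1
   = 0.3 + 7.9 + 3.06 + 0.02 = 11.28

11.28%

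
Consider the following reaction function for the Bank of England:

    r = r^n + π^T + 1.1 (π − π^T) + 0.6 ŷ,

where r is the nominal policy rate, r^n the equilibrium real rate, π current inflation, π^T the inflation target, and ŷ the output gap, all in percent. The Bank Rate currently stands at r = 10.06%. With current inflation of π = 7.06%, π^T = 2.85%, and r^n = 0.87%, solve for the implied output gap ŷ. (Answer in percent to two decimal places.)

2.85%

0.6 ŷ = 10.06 − 0.87 − 2.85 − 1.1 × (7.06 − 2.85) = 1.709
ŷ = 1.709 / 0.6 = 2.85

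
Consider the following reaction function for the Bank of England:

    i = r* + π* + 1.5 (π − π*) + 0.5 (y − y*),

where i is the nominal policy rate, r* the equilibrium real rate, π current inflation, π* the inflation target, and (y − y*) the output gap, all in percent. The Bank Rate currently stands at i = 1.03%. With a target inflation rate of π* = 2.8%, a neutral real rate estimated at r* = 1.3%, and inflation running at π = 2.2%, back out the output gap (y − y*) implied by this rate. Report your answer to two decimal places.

0.5 (y − y*) = 1.03 − 1.3 − 2.8 − 1.5 × (2.2 − 2.8) = -2.17
(y − y*) = -2.17 / 0.5 = -4.34

-4.34%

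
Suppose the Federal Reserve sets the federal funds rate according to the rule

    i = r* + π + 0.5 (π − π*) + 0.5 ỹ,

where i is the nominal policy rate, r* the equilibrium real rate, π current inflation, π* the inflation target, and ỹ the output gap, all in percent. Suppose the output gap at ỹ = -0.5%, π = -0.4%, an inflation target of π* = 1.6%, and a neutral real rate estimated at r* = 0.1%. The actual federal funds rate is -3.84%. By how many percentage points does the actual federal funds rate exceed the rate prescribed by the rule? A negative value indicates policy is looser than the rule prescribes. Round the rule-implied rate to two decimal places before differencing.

i = 0.1 + (-0.4) + 0.5 × (-0.4 − 1.6) + 0.5 × (-0.5)
   = 0.1 − 0.4 − 1 − 0.25 = -1.55
Deviation = -3.84 − (-1.55) = -2.29 pp.

-2.29 pp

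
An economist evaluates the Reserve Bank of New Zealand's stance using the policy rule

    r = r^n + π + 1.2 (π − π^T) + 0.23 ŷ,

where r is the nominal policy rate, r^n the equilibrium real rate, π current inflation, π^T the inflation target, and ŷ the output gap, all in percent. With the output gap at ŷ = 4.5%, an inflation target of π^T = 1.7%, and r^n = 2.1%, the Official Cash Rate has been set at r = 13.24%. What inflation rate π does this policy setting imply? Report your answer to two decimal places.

5.52%

Collecting π: r = r^n + (1 + 1.2) π − 1.2 π^T + 0.23 ŷ
2.2 π = 13.24 − 2.1 + 1.2 × 1.7 − 0.23 × 4.5 = 12.145
π = 12.145 / 2.2 = 5.52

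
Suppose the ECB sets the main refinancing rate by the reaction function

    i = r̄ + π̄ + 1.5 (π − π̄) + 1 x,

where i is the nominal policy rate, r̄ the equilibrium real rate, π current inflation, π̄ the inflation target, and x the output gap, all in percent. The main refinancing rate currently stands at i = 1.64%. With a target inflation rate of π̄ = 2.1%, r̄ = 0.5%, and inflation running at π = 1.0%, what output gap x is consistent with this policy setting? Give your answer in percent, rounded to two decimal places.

0.69%

1 x = 1.64 − 0.5 − 2.1 − 1.5 × (1.0 − 2.1) = 0.69
x = 0.69 / 1 = 0.69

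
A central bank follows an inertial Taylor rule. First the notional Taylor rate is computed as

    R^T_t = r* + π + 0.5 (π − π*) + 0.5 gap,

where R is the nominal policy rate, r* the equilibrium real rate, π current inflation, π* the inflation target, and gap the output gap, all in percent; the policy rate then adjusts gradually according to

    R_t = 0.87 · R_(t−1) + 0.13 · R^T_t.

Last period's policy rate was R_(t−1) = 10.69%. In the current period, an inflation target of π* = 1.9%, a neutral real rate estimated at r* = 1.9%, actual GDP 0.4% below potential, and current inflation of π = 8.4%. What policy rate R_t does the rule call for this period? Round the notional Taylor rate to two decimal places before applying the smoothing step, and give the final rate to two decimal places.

Output 0.4% below potential → gap = -0.4.
R^T_t = 1.9 + 8.4 + 0.5 × (8.4 − 1.9) + 0.5 × (-0.4)
   = 1.9 + 8.4 + 3.25 − 0.2 = 13.35
R_t = 0.87 × 10.69 + 0.13 × 13.35 = 9.3003 + 1.7355 = 11.04

11.04%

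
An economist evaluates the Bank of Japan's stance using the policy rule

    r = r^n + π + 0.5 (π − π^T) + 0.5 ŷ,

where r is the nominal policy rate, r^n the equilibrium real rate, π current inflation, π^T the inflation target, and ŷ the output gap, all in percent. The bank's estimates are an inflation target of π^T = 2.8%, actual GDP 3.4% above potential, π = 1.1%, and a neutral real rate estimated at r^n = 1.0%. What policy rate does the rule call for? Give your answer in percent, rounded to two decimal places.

Output 3.4% above potential → ŷ = 3.4.
r = 1.0 + 1.1 + 0.5 × (1.1 − 2.8) + 0.5 × 3.4
   = 1.0 + 1.1 − 0.85 + 1.7 = 2.95

2.95%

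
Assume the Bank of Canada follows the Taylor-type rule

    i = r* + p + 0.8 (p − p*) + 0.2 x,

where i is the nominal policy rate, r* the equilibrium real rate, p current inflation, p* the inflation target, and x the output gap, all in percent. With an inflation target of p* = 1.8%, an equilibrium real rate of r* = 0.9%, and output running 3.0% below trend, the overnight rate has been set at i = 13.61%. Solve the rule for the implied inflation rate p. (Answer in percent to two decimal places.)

Output 3.0% below potential → x = -3.0.
Collecting p: i = r* + (1 + 0.8) p − 0.8 p* + 0.2 x
1.8 p = 13.61 − 0.9 + 0.8 × 1.8 − 0.2 × (-3.0) = 14.75
p = 14.75 / 1.8 = 8.19

8.19%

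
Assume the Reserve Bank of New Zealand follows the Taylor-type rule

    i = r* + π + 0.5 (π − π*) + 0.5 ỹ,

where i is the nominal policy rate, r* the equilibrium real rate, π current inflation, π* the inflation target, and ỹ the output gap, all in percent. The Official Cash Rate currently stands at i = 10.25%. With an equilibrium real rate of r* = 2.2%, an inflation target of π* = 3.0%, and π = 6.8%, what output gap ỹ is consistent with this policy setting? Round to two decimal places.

-1.30%

0.5 ỹ = 10.25 − 2.2 − 6.8 − 0.5 × (6.8 − 3.0) = -0.65
ỹ = -0.65 / 0.5 = -1.30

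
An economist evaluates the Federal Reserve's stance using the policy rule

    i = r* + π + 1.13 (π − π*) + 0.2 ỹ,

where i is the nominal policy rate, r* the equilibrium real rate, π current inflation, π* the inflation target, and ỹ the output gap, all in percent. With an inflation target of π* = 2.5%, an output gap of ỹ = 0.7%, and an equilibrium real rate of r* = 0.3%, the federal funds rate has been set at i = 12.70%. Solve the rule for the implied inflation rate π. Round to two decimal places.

7.08%

Collecting π: i = r* + (1 + 1.13) π − 1.13 π* + 0.2 ỹ
2.13 π = 12.70 − 0.3 + 1.13 × 2.5 − 0.2 × 0.7 = 15.085
π = 15.085 / 2.13 = 7.08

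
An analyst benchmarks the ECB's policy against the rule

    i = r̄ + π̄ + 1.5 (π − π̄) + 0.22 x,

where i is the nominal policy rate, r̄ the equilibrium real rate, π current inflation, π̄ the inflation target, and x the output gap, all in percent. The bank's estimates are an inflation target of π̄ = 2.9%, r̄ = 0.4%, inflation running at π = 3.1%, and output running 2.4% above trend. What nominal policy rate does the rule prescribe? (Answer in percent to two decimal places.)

4.13%

Output 2.4% above potential → x = 2.4.
i = 0.4 + 2.9 + 1.5 × (3.1 − 2.9) + 0.22 × 2.4
   = 0.4 + 2.9 + 0.3 + 0.528 = 4.13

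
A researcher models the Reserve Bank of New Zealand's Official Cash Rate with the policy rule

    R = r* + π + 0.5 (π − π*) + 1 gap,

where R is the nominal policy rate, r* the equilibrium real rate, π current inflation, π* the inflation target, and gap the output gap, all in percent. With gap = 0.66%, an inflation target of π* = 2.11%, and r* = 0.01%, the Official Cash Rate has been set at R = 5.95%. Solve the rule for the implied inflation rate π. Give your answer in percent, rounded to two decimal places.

Collecting π: R = r* + (1 + 0.5) π − 0.5 π* + 1 gap
1.5 π = 5.95 − 0.01 + 0.5 × 2.11 − 1 × 0.66 = 6.335
π = 6.335 / 1.5 = 4.22

4.22%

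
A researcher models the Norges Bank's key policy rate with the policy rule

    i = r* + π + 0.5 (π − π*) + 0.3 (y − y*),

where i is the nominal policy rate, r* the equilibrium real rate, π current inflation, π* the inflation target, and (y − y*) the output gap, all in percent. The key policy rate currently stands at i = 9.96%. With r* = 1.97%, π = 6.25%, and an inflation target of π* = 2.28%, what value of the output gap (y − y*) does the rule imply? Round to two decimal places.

-0.82%

0.3 (y − y*) = 9.96 − 1.97 − 6.25 − 0.5 × (6.25 − 2.28) = -0.245
(y − y*) = -0.245 / 0.3 = -0.82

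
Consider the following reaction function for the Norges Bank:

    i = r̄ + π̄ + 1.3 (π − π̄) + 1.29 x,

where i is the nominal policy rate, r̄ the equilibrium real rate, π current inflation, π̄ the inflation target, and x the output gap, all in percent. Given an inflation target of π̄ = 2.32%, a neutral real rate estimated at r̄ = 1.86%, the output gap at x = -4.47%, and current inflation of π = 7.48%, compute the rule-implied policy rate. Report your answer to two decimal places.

i = 1.86 + 2.32 + 1.3 × (7.48 − 2.32) + 1.29 × (-4.47)
   = 1.86 + 2.32 + 6.708 − 5.7663 = 5.12

5.12%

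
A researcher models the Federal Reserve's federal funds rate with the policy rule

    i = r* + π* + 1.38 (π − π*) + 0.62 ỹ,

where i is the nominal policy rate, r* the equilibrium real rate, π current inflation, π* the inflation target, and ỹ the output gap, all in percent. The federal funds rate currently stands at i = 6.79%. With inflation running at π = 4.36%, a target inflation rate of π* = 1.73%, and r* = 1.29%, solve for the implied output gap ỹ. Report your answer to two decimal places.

0.62 ỹ = 6.79 − 1.29 − 1.73 − 1.38 × (4.36 − 1.73) = 0.1406
ỹ = 0.1406 / 0.62 = 0.23

0.23%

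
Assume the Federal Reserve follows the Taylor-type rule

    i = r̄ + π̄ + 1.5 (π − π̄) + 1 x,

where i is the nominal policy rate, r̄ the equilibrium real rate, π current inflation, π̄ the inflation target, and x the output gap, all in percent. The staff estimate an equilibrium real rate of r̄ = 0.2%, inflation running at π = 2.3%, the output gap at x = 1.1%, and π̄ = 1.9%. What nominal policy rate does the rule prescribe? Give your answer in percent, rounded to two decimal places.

i = 0.2 + 1.9 + 1.5 × (2.3 − 1.9) + 1 × 1.1
   = 0.2 + 1.9 + 0.6 + 1.1 = 3.80

3.80%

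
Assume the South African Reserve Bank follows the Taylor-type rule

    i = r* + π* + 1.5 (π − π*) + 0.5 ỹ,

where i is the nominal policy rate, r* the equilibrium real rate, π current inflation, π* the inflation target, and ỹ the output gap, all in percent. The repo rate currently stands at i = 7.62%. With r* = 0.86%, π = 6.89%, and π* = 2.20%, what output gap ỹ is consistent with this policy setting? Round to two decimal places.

0.5 ỹ = 7.62 − 0.86 − 2.20 − 1.5 × (6.89 − 2.20) = -2.475
ỹ = -2.475 / 0.5 = -4.95

-4.95%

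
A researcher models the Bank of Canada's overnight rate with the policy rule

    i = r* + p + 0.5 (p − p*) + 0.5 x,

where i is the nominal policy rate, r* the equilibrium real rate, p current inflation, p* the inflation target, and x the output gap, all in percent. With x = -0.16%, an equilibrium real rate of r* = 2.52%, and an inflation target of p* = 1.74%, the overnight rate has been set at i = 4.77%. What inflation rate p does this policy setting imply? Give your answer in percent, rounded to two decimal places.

2.13%

Collecting p: i = r* + (1 + 0.5) p − 0.5 p* + 0.5 x
1.5 p = 4.77 − 2.52 + 0.5 × 1.74 − 0.5 × (-0.16) = 3.2
p = 3.2 / 1.5 = 2.13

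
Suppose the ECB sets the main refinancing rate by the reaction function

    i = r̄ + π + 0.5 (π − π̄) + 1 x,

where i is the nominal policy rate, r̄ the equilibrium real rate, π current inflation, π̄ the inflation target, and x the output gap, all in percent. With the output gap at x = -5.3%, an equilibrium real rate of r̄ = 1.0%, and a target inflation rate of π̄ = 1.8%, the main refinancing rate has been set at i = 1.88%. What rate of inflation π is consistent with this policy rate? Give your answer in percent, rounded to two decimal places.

4.72%

Collecting π: i = r̄ + (1 + 0.5) π − 0.5 π̄ + 1 x
1.5 π = 1.88 − 1.0 + 0.5 × 1.8 − 1 × (-5.3) = 7.08
π = 7.08 / 1.5 = 4.72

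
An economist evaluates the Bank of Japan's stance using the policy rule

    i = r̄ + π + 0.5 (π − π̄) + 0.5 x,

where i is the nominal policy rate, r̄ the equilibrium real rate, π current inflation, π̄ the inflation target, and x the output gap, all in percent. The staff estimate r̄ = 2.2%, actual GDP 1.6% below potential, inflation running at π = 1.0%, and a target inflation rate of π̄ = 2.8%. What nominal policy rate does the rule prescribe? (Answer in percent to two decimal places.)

Output 1.6% below potential → x = -1.6.
i = 2.2 + 1.0 + 0.5 × (1.0 − 2.8) + 0.5 × (-1.6)
   = 2.2 + 1 − 0.9 − 0.8 = 1.50

1.50%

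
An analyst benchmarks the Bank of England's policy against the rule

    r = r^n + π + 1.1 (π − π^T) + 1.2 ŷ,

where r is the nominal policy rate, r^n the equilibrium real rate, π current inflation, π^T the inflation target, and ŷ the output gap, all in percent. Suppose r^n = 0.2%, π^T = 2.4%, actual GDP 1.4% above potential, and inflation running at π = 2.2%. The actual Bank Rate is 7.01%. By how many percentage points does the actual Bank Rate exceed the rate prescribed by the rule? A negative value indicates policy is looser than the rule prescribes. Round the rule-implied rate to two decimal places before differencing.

Output 1.4% above potential → ŷ = 1.4.
r = 0.2 + 2.2 + 1.1 × (2.2 − 2.4) + 1.2 × 1.4
   = 0.2 + 2.2 − 0.22 + 1.68 = 3.86
Deviation = 7.01 − 3.86 = 3.15 pp.

3.15 pp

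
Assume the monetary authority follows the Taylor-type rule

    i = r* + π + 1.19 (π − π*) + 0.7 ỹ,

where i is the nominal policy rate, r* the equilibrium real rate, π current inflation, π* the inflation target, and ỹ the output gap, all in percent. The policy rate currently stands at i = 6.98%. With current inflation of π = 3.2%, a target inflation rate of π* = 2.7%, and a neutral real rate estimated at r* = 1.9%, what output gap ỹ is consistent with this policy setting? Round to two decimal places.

1.84%

0.7 ỹ = 6.98 − 1.9 − 3.2 − 1.19 × (3.2 − 2.7) = 1.285
ỹ = 1.285 / 0.7 = 1.84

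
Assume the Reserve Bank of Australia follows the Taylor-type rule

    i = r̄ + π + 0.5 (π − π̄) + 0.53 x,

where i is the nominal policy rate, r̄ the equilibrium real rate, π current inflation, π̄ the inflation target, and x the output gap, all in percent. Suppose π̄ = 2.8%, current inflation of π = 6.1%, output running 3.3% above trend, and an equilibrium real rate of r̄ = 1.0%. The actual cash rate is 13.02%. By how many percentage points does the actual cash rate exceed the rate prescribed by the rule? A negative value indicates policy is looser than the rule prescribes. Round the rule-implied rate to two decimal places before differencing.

Output 3.3% above potential → x = 3.3.
i = 1.0 + 6.1 + 0.5 × (6.1 − 2.8) + 0.53 × 3.3
   = 1.0 + 6.1 + 1.65 + 1.749 = 10.50
Deviation = 13.02 − 10.50 = 2.52 pp.

2.52 pp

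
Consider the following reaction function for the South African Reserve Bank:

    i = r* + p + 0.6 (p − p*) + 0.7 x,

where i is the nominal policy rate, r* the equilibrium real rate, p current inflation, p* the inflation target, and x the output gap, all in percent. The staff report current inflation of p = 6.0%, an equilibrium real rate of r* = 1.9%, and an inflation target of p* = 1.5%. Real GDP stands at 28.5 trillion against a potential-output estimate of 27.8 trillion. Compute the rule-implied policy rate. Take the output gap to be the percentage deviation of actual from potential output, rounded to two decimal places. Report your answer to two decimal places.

12.36%

Output gap = 100 × (28.5 − 27.8) / 27.8 = 2.52%.
i = 1.90 + 6.00 + 0.6 × (6.00 − 1.50) + 0.7 × 2.52
   = 1.90 + 6 + 2.7 + 1.764 = 12.36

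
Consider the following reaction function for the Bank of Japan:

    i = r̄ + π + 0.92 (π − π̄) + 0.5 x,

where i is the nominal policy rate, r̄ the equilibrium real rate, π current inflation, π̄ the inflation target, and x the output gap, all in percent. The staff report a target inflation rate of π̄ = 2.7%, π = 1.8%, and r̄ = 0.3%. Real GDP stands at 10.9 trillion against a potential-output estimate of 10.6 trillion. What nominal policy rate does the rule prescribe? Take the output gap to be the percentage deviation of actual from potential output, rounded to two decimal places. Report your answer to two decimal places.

2.69%

Output gap = 100 × (10.9 − 10.6) / 10.6 = 2.83%.
i = 0.30 + 1.80 + 0.92 × (1.80 − 2.70) + 0.5 × 2.83
   = 0.30 + 1.8 − 0.828 + 1.415 = 2.69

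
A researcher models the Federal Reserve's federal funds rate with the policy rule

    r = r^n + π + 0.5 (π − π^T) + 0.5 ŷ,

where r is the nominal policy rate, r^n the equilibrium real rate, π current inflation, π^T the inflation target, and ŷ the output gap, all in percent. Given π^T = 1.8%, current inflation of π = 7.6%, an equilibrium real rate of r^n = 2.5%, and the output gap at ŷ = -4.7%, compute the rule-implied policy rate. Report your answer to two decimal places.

r = 2.5 + 7.6 + 0.5 × (7.6 − 1.8) + 0.5 × (-4.7)
   = 2.5 + 7.6 + 2.9 − 2.35 = 10.65

10.65%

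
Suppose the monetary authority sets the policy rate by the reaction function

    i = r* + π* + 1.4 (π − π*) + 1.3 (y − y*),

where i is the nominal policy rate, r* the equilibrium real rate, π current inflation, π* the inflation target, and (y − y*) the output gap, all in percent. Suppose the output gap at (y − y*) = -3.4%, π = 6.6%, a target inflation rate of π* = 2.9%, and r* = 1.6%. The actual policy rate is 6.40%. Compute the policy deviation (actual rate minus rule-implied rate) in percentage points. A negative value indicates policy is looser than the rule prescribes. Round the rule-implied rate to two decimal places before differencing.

i = 1.6 + 2.9 + 1.4 × (6.6 − 2.9) + 1.3 × (-3.4)
   = 1.6 + 2.9 + 5.18 − 4.42 = 5.26
Deviation = 6.40 − 5.26 = 1.14 pp.

1.14 pp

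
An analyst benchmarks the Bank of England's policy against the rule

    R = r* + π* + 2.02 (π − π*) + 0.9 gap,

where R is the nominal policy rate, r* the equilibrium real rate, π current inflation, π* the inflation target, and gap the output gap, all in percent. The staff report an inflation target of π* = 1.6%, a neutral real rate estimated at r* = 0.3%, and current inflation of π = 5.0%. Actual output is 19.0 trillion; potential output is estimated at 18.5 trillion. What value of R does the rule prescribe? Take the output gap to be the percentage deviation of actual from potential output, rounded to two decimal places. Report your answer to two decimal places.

Output gap = 100 × (19.0 − 18.5) / 18.5 = 2.70%.
R = 0.30 + 1.60 + 2.02 × (5.00 − 1.60) + 0.9 × 2.70
   = 0.30 + 1.6 + 6.868 + 2.43 = 11.20

11.20%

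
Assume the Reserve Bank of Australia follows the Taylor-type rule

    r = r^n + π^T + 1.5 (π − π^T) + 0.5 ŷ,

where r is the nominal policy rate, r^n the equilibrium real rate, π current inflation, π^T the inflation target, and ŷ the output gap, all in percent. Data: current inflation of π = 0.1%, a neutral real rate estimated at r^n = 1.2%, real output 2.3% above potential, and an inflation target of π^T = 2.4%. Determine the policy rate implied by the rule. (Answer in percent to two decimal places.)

Output 2.3% above potential → ŷ = 2.3.
r = 1.2 + 2.4 + 1.5 × (0.1 − 2.4) + 0.5 × 2.3
   = 1.2 + 2.4 − 3.45 + 1.15 = 1.30

1.30%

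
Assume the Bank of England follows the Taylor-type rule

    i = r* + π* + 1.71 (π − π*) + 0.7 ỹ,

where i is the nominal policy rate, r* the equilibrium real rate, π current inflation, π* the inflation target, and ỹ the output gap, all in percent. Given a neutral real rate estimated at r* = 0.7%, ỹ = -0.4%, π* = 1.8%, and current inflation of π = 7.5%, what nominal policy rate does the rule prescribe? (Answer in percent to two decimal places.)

i = 0.7 + 1.8 + 1.71 × (7.5 − 1.8) + 0.7 × (-0.4)
   = 0.7 + 1.8 + 9.747 − 0.28 = 11.97

11.97%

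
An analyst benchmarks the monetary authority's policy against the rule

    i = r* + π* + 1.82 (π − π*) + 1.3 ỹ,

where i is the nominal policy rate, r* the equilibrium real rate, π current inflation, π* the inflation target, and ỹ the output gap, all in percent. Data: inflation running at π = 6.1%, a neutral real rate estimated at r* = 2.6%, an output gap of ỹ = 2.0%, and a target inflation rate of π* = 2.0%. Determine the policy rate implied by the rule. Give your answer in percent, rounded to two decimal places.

i = 2.6 + 2.0 + 1.82 × (6.1 − 2.0) + 1.3 × 2.0
   = 2.6 + 2 + 7.462 + 2.6 = 14.66

14.66%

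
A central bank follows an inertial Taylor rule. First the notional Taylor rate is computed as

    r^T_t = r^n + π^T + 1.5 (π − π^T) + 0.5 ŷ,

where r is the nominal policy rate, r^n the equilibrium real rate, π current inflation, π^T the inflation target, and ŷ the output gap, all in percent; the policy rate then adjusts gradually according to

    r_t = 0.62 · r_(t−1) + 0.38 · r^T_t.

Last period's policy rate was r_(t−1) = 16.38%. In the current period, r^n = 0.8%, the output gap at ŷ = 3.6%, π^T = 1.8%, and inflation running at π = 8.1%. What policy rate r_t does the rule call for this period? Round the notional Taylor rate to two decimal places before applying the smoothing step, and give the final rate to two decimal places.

15.42%

r^T_t = 0.8 + 1.8 + 1.5 × (8.1 − 1.8) + 0.5 × 3.6
   = 0.8 + 1.8 + 9.45 + 1.8 = 13.85
r_t = 0.62 × 16.38 + 0.38 × 13.85 = 10.1556 + 5.263 = 15.42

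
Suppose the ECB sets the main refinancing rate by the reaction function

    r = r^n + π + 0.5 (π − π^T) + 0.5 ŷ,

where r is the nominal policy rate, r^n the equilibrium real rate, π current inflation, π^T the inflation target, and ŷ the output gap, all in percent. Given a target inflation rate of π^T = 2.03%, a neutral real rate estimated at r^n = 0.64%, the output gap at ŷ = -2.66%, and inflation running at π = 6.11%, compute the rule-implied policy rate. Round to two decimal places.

r = 0.64 + 6.11 + 0.5 × (6.11 − 2.03) + 0.5 × (-2.66)
   = 0.64 + 6.11 + 2.04 − 1.33 = 7.46

7.46%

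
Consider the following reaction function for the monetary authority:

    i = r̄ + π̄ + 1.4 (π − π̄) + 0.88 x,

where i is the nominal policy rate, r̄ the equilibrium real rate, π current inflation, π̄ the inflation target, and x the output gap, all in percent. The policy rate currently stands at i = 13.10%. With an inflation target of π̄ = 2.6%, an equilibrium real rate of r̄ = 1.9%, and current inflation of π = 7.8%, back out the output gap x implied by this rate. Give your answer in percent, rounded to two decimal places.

0.88 x = 13.10 − 1.9 − 2.6 − 1.4 × (7.8 − 2.6) = 1.32
x = 1.32 / 0.88 = 1.50

1.50%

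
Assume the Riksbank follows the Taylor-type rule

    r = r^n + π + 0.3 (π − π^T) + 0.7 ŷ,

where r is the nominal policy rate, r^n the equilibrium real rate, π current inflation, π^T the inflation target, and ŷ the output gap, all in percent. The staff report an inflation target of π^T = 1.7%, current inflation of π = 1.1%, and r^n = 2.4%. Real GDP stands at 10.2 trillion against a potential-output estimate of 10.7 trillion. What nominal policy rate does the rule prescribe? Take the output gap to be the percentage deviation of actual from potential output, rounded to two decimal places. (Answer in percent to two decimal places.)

Output gap = 100 × (10.2 − 10.7) / 10.7 = -4.67%.
r = 2.40 + 1.10 + 0.3 × (1.10 − 1.70) + 0.7 × (-4.67)
   = 2.40 + 1.1 − 0.18 − 3.269 = 0.05

0.05%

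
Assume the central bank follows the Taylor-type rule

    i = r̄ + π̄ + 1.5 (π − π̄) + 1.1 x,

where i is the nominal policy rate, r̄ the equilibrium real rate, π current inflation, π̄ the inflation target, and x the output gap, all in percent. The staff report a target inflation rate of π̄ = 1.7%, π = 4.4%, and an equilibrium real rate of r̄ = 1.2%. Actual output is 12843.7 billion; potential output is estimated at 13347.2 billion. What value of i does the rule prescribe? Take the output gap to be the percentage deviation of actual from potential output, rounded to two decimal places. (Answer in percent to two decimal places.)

2.80%

Output gap = 100 × (12843.7 − 13347.2) / 13347.2 = -3.77%.
i = 1.20 + 1.70 + 1.5 × (4.40 − 1.70) + 1.1 × (-3.77)
   = 1.20 + 1.7 + 4.05 − 4.147 = 2.80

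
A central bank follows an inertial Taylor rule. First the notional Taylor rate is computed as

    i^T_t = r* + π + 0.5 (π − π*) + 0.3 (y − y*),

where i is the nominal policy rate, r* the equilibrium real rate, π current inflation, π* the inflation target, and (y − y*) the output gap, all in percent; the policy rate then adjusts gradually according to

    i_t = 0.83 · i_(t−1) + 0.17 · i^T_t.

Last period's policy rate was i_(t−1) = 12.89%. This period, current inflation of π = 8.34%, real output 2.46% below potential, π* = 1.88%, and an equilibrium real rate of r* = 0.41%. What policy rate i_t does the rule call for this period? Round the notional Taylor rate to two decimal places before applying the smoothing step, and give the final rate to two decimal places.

Output 2.46% below potential → (y − y*) = -2.46.
i^T_t = 0.41 + 8.34 + 0.5 × (8.34 − 1.88) + 0.3 × (-2.46)
   = 0.41 + 8.34 + 3.23 − 0.738 = 11.24
i_t = 0.83 × 12.89 + 0.17 × 11.24 = 10.6987 + 1.9108 = 12.61

12.61%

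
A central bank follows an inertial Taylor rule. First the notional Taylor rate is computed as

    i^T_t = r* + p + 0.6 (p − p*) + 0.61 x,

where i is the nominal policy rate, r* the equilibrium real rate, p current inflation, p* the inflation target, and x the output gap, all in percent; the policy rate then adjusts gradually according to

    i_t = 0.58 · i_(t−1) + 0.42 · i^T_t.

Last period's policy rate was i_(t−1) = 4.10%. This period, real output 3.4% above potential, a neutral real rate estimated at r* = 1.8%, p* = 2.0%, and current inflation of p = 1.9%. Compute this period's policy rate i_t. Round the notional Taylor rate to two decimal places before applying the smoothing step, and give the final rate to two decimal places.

Output 3.4% above potential → x = 3.4.
i^T_t = 1.8 + 1.9 + 0.6 × (1.9 − 2.0) + 0.61 × 3.4
   = 1.8 + 1.9 − 0.06 + 2.074 = 5.71
i_t = 0.58 × 4.10 + 0.42 × 5.71 = 2.378 + 2.3982 = 4.78

4.78%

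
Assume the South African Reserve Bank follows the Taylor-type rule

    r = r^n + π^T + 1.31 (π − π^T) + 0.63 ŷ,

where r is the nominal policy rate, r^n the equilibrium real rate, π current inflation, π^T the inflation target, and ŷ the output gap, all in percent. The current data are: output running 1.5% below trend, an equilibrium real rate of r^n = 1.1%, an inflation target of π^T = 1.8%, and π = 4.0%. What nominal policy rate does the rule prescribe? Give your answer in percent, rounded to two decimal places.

4.84%

Output 1.5% below potential → ŷ = -1.5.
r = 1.1 + 1.8 + 1.31 × (4.0 − 1.8) + 0.63 × (-1.5)
   = 1.1 + 1.8 + 2.882 − 0.945 = 4.84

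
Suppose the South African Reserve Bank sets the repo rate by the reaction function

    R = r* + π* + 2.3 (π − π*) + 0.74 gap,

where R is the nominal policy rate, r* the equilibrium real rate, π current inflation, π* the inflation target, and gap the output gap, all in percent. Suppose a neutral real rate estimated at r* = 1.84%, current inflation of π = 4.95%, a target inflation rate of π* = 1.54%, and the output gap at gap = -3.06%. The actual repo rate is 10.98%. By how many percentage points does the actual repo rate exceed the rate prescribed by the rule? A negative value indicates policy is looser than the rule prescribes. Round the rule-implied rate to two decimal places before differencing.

2.02 pp

R = 1.84 + 1.54 + 2.3 × (4.95 − 1.54) + 0.74 × (-3.06)
   = 1.84 + 1.54 + 7.843 − 2.2644 = 8.96
Deviation = 10.98 − 8.96 = 2.02 pp.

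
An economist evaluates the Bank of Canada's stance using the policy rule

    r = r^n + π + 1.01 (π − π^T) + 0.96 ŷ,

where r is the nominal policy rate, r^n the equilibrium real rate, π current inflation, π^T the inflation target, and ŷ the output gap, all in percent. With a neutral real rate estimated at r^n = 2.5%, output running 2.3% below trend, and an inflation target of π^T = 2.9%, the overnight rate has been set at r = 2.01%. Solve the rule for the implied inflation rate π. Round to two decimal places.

2.31%

Output 2.3% below potential → ŷ = -2.3.
Collecting π: r = r^n + (1 + 1.01) π − 1.01 π^T + 0.96 ŷ
2.01 π = 2.01 − 2.5 + 1.01 × 2.9 − 0.96 × (-2.3) = 4.647
π = 4.647 / 2.01 = 2.31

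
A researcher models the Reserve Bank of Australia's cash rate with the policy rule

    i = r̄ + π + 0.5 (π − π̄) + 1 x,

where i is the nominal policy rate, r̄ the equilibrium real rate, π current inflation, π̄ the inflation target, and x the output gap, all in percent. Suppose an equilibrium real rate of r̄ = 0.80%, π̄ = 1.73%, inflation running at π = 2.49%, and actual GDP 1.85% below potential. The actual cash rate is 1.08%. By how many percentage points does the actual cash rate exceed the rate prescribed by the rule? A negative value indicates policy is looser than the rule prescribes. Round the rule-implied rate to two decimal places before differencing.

-0.74 pp

Output 1.85% below potential → x = -1.85.
i = 0.80 + 2.49 + 0.5 × (2.49 − 1.73) + 1 × (-1.85)
   = 0.80 + 2.49 + 0.38 − 1.85 = 1.82
Deviation = 1.08 − 1.82 = -0.74 pp.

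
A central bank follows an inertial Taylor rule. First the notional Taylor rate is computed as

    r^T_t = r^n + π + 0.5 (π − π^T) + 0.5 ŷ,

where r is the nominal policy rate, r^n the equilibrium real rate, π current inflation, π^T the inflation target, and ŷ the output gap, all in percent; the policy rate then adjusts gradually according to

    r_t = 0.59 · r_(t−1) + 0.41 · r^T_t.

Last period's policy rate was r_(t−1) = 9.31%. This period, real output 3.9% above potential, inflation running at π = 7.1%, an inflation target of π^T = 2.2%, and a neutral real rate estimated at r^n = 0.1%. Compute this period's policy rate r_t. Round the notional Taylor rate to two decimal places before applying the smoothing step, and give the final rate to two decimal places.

Output 3.9% above potential → ŷ = 3.9.
r^T_t = 0.1 + 7.1 + 0.5 × (7.1 − 2.2) + 0.5 × 3.9
   = 0.1 + 7.1 + 2.45 + 1.95 = 11.60
r_t = 0.59 × 9.31 + 0.41 × 11.60 = 5.4929 + 4.756 = 10.25

10.25%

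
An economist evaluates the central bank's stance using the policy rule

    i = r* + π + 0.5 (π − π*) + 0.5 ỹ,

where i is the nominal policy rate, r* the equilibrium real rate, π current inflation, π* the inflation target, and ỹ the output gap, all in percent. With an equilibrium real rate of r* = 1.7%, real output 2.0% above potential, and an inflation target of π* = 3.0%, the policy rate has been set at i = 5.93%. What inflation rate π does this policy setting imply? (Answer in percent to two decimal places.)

Output 2.0% above potential → ỹ = 2.0.
Collecting π: i = r* + (1 + 0.5) π − 0.5 π* + 0.5 ỹ
1.5 π = 5.93 − 1.7 + 0.5 × 3.0 − 0.5 × 2.0 = 4.73
π = 4.73 / 1.5 = 3.15

3.15%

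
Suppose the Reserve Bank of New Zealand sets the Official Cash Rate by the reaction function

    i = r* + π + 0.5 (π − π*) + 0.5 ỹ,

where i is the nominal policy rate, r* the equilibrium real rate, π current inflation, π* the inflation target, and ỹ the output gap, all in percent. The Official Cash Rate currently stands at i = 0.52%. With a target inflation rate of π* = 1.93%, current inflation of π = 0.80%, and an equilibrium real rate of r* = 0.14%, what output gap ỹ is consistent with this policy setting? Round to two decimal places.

0.5 ỹ = 0.52 − 0.14 − 0.80 − 0.5 × (0.80 − 1.93) = 0.145
ỹ = 0.145 / 0.5 = 0.29

0.29%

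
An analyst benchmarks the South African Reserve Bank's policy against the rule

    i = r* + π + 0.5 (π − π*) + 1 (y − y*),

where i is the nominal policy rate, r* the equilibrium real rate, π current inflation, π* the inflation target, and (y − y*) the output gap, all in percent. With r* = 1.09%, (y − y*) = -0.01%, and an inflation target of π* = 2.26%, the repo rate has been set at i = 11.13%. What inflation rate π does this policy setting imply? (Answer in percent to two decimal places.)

7.45%

Collecting π: i = r* + (1 + 0.5) π − 0.5 π* + 1 (y − y*)
1.5 π = 11.13 − 1.09 + 0.5 × 2.26 − 1 × (-0.01) = 11.18
π = 11.18 / 1.5 = 7.45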